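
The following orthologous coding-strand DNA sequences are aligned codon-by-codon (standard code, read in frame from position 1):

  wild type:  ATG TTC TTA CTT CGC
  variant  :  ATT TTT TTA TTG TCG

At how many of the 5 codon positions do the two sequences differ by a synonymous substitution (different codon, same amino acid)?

Codon 1: ATG Met / ATT Ile — nonsynonymous.
Codon 2: TTC Phe / TTT Phe — synonymous.
Codon 3: TTA Leu / TTA Leu — identical.
Codon 4: CTT Leu / TTG Leu — synonymous.
Codon 5: CGC Arg / TCG Ser — nonsynonymous.
Synonymous differences: 2.

2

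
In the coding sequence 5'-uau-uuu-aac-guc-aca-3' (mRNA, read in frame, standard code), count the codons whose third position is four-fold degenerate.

Codon 1 UAU (Tyr): third position 2-fold.
Codon 2 UUU (Phe): third position 2-fold.
Codon 3 AAC (Asn): third position 2-fold.
Codon 4 GUC (Val): third position 4-fold.
Codon 5 ACA (Thr): third position 4-fold.
Four-fold degenerate third positions: 2.

2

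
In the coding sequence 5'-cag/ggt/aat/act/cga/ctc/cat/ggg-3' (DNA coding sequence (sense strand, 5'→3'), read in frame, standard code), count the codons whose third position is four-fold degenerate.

Codon 1 CAG (Gln): third position 2-fold.
Codon 2 GGT (Gly): third position 4-fold.
Codon 3 AAT (Asn): third position 2-fold.
Codon 4 ACT (Thr): third position 4-fold.
Codon 5 CGA (Arg): third position 4-fold.
Codon 6 CTC (Leu): third position 4-fold.
Codon 7 CAT (His): third position 2-fold.
Codon 8 GGG (Gly): third position 4-fold.
Four-fold degenerate third positions: 5.

5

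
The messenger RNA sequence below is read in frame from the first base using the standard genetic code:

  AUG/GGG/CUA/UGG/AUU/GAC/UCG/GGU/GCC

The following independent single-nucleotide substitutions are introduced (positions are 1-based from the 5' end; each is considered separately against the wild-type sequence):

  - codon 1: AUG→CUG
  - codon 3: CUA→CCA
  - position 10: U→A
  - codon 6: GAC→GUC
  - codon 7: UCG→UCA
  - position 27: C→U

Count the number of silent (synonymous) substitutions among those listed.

2

Codon 1: AUG (Met) → CUG (Leu) — missense.
Codon 3: CUA (Leu) → CCA (Pro) — missense.
Codon 4: UGG (Trp) → AGG (Arg) — missense.
Codon 6: GAC (Asp) → GUC (Val) — missense.
Codon 7: UCG (Ser) → UCA (Ser) — synonymous.
Codon 9: GCC (Ala) → GCU (Ala) — synonymous.
Synonymous: 2 of 6.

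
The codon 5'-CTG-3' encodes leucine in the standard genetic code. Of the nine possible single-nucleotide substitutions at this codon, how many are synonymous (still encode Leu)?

4

Position 1: TTG → 1 synonymous.
Position 2: none → 0 synonymous.
Position 3: CTT, CTC, CTA → 3 synonymous.
Total: 1 + 0 + 3 = 4.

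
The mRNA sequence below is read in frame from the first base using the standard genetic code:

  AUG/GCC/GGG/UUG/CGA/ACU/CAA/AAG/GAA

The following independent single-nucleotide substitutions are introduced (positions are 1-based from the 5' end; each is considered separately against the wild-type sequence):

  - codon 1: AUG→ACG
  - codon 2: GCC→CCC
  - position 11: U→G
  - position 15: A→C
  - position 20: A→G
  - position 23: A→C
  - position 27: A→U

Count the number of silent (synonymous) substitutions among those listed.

Codon 1: AUG (Met) → ACG (Thr) — missense.
Codon 2: GCC (Ala) → CCC (Pro) — missense.
Codon 4: UUG (Leu) → UGG (Trp) — missense.
Codon 5: CGA (Arg) → CGC (Arg) — synonymous.
Codon 7: CAA (Gln) → CGA (Arg) — missense.
Codon 8: AAG (Lys) → ACG (Thr) — missense.
Codon 9: GAA (Glu) → GAU (Asp) — missense.
Synonymous: 1 of 7.

1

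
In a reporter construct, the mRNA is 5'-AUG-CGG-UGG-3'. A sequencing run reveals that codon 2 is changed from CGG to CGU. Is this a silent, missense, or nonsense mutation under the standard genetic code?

Position 6 falls in codon 2: CGG → Arg.
After the substitution the codon is CGU → Arg.
Both encode Arg, so the change is synonymous.

silent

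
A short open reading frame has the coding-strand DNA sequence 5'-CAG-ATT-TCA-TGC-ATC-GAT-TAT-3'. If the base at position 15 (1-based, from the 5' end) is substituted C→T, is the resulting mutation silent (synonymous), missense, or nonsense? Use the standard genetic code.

Position 15 falls in codon 5: ATC → Ile.
After the substitution the codon is ATT → Ile.
Both encode Ile, so the change is synonymous.

silent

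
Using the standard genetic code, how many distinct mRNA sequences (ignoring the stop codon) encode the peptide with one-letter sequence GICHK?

Gly: 4 codons.
Ile: 3 codons.
Cys: 2 codons.
His: 2 codons.
Lys: 2 codons.
4 × 3 × 2 × 2 × 2 = 96.

96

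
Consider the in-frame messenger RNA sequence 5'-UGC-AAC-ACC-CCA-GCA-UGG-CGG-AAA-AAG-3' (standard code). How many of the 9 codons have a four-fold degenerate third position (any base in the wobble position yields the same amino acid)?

Codon 1 UGC (Cys): third position 2-fold.
Codon 2 AAC (Asn): third position 2-fold.
Codon 3 ACC (Thr): third position 4-fold.
Codon 4 CCA (Pro): third position 4-fold.
Codon 5 GCA (Ala): third position 4-fold.
Codon 6 UGG (Trp): third position 1-fold.
Codon 7 CGG (Arg): third position 4-fold.
Codon 8 AAA (Lys): third position 2-fold.
Codon 9 AAG (Lys): third position 2-fold.
Four-fold degenerate third positions: 4.

4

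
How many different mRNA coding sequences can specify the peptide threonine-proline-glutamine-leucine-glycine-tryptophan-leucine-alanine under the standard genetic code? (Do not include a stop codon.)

18432

Thr: 4 codons.
Pro: 4 codons.
Gln: 2 codons.
Leu: 6 codons.
Gly: 4 codons.
Trp: 1 codon.
Leu: 6 codons.
Ala: 4 codons.
4 × 4 × 2 × 6 × 4 × 1 × 6 × 4 = 18432.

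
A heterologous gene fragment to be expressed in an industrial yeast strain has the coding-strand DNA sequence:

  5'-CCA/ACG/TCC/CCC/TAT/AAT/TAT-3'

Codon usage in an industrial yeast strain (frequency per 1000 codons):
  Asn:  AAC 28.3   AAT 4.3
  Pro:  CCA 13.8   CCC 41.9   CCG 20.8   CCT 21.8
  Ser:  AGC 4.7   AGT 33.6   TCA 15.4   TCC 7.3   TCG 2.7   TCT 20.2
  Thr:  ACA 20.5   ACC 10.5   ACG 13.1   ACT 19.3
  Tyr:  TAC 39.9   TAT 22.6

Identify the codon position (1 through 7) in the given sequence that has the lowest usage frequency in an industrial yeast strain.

6

Codon 1 CCA (Pro): 13.8 per 1000.
Codon 2 ACG (Thr): 13.1 per 1000.
Codon 3 TCC (Ser): 7.3 per 1000.
Codon 4 CCC (Pro): 41.9 per 1000.
Codon 5 TAT (Tyr): 22.6 per 1000.
Codon 6 AAT (Asn): 4.3 per 1000.
Codon 7 TAT (Tyr): 22.6 per 1000.
Lowest frequency is 4.3 at codon 6.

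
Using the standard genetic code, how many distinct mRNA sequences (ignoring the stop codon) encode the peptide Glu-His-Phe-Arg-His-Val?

Glu: 2 codons.
His: 2 codons.
Phe: 2 codons.
Arg: 6 codons.
His: 2 codons.
Val: 4 codons.
2 × 2 × 2 × 6 × 2 × 4 = 384.

384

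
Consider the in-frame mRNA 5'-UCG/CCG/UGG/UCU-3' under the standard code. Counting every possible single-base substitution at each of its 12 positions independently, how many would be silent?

Codon 1 (UCG, Ser): 3 synonymous substitutions.
Codon 2 (CCG, Pro): 3 synonymous substitutions.
Codon 3 (UGG, Trp): 0 synonymous substitutions.
Codon 4 (UCU, Ser): 3 synonymous substitutions.
Total: 3 + 3 + 0 + 3 = 9.

9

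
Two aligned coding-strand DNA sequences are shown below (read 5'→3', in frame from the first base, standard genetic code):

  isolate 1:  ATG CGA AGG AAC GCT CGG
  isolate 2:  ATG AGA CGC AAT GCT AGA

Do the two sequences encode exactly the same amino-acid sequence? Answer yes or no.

yes

Codon 1: ATG Met / ATG Met — identical.
Codon 2: CGA Arg / AGA Arg — synonymous.
Codon 3: AGG Arg / CGC Arg — synonymous.
Codon 4: AAC Asn / AAT Asn — synonymous.
Codon 5: GCT Ala / GCT Ala — identical.
Codon 6: CGG Arg / AGA Arg — synonymous.
Nonsynonymous differences: 0 → same protein.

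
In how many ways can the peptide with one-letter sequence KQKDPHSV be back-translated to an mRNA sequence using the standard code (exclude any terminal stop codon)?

3072

Lys: 2 codons.
Gln: 2 codons.
Lys: 2 codons.
Asp: 2 codons.
Pro: 4 codons.
His: 2 codons.
Ser: 6 codons.
Val: 4 codons.
2 × 2 × 2 × 2 × 4 × 2 × 6 × 4 = 3072.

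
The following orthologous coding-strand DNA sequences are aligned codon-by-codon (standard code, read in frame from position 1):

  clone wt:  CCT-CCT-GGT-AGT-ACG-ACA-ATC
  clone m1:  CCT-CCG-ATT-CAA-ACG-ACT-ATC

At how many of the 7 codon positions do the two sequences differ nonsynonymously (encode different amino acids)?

Codon 1: CCT Pro / CCT Pro — identical.
Codon 2: CCT Pro / CCG Pro — synonymous.
Codon 3: GGT Gly / ATT Ile — nonsynonymous.
Codon 4: AGT Ser / CAA Gln — nonsynonymous.
Codon 5: ACG Thr / ACG Thr — identical.
Codon 6: ACA Thr / ACT Thr — synonymous.
Codon 7: ATC Ile / ATC Ile — identical.
Nonsynonymous differences: 2.

2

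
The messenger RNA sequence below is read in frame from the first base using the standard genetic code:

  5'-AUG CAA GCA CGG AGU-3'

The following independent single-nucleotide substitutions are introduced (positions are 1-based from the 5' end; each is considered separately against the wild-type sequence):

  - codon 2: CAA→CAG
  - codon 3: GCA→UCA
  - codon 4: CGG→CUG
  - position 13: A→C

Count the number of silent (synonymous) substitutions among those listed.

1

Codon 2: CAA (Gln) → CAG (Gln) — synonymous.
Codon 3: GCA (Ala) → UCA (Ser) — missense.
Codon 4: CGG (Arg) → CUG (Leu) — missense.
Codon 5: AGU (Ser) → CGU (Arg) — missense.
Synonymous: 1 of 4.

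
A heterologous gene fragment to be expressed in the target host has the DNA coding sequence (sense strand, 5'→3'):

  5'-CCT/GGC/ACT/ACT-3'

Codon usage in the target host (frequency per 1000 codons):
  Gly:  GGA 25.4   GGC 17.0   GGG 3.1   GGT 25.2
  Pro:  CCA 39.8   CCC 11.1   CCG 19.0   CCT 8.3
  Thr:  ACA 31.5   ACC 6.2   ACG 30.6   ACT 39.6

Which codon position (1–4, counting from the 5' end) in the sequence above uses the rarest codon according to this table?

1

Codon 1 CCT (Pro): 8.3 per 1000.
Codon 2 GGC (Gly): 17.0 per 1000.
Codon 3 ACT (Thr): 39.6 per 1000.
Codon 4 ACT (Thr): 39.6 per 1000.
Lowest frequency is 8.3 at codon 1.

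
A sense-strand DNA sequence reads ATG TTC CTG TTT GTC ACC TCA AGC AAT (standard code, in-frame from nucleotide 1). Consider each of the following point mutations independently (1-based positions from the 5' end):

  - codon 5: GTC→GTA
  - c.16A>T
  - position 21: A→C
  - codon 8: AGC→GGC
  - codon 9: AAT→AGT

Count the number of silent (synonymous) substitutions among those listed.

2

Codon 5: GTC (Val) → GTA (Val) — synonymous.
Codon 6: ACC (Thr) → TCC (Ser) — missense.
Codon 7: TCA (Ser) → TCC (Ser) — synonymous.
Codon 8: AGC (Ser) → GGC (Gly) — missense.
Codon 9: AAT (Asn) → AGT (Ser) — missense.
Synonymous: 2 of 5.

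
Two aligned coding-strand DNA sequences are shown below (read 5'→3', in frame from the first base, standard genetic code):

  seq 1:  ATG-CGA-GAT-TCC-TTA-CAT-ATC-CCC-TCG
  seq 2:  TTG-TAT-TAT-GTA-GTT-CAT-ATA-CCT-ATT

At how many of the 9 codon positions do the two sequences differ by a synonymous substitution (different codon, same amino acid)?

Codon 1: ATG Met / TTG Leu — nonsynonymous.
Codon 2: CGA Arg / TAT Tyr — nonsynonymous.
Codon 3: GAT Asp / TAT Tyr — nonsynonymous.
Codon 4: TCC Ser / GTA Val — nonsynonymous.
Codon 5: TTA Leu / GTT Val — nonsynonymous.
Codon 6: CAT His / CAT His — identical.
Codon 7: ATC Ile / ATA Ile — synonymous.
Codon 8: CCC Pro / CCT Pro — synonymous.
Codon 9: TCG Ser / ATT Ile — nonsynonymous.
Synonymous differences: 2.

2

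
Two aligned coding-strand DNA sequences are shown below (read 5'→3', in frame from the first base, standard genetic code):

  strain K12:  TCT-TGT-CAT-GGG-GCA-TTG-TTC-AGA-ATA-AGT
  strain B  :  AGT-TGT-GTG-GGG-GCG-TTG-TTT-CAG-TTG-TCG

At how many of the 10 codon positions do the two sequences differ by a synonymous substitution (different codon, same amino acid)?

Codon 1: TCT Ser / AGT Ser — synonymous.
Codon 2: TGT Cys / TGT Cys — identical.
Codon 3: CAT His / GTG Val — nonsynonymous.
Codon 4: GGG Gly / GGG Gly — identical.
Codon 5: GCA Ala / GCG Ala — synonymous.
Codon 6: TTG Leu / TTG Leu — identical.
Codon 7: TTC Phe / TTT Phe — synonymous.
Codon 8: AGA Arg / CAG Gln — nonsynonymous.
Codon 9: ATA Ile / TTG Leu — nonsynonymous.
Codon 10: AGT Ser / TCG Ser — synonymous.
Synonymous differences: 4.

4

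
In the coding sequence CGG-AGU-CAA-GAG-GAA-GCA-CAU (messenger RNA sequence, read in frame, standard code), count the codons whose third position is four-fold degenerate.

2

Codon 1 CGG (Arg): third position 4-fold.
Codon 2 AGU (Ser): third position 2-fold.
Codon 3 CAA (Gln): third position 2-fold.
Codon 4 GAG (Glu): third position 2-fold.
Codon 5 GAA (Glu): third position 2-fold.
Codon 6 GCA (Ala): third position 4-fold.
Codon 7 CAU (His): third position 2-fold.
Four-fold degenerate third positions: 2.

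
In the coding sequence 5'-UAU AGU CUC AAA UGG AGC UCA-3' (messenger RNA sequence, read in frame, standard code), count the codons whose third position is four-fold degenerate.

Codon 1 UAU (Tyr): third position 2-fold.
Codon 2 AGU (Ser): third position 2-fold.
Codon 3 CUC (Leu): third position 4-fold.
Codon 4 AAA (Lys): third position 2-fold.
Codon 5 UGG (Trp): third position 1-fold.
Codon 6 AGC (Ser): third position 2-fold.
Codon 7 UCA (Ser): third position 4-fold.
Four-fold degenerate third positions: 2.

2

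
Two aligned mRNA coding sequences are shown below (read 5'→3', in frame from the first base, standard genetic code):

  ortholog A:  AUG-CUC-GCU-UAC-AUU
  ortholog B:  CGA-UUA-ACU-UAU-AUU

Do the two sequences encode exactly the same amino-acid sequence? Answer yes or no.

Codon 1: AUG Met / CGA Arg — nonsynonymous.
Codon 2: CUC Leu / UUA Leu — synonymous.
Codon 3: GCU Ala / ACU Thr — nonsynonymous.
Codon 4: UAC Tyr / UAU Tyr — synonymous.
Codon 5: AUU Ile / AUU Ile — identical.
Nonsynonymous differences: 2 → different protein.

no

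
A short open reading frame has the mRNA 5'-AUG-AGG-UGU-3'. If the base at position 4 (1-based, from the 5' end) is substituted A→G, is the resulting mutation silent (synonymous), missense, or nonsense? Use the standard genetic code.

Position 4 falls in codon 2: AGG → Arg.
After the substitution the codon is GGG → Gly.
Arg ≠ Gly, so this is a missense mutation.

missense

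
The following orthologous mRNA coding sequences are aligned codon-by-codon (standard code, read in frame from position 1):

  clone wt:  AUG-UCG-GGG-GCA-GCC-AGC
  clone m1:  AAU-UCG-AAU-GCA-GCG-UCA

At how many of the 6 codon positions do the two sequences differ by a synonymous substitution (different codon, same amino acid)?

Codon 1: AUG Met / AAU Asn — nonsynonymous.
Codon 2: UCG Ser / UCG Ser — identical.
Codon 3: GGG Gly / AAU Asn — nonsynonymous.
Codon 4: GCA Ala / GCA Ala — identical.
Codon 5: GCC Ala / GCG Ala — synonymous.
Codon 6: AGC Ser / UCA Ser — synonymous.
Synonymous differences: 2.

2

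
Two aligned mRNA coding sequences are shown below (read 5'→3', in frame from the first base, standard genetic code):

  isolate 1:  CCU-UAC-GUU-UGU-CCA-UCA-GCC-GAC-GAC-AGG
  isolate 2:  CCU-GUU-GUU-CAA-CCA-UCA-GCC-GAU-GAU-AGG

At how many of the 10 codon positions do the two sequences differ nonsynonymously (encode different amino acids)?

2

Codon 1: CCU Pro / CCU Pro — identical.
Codon 2: UAC Tyr / GUU Val — nonsynonymous.
Codon 3: GUU Val / GUU Val — identical.
Codon 4: UGU Cys / CAA Gln — nonsynonymous.
Codon 5: CCA Pro / CCA Pro — identical.
Codon 6: UCA Ser / UCA Ser — identical.
Codon 7: GCC Ala / GCC Ala — identical.
Codon 8: GAC Asp / GAU Asp — synonymous.
Codon 9: GAC Asp / GAU Asp — synonymous.
Codon 10: AGG Arg / AGG Arg — identical.
Nonsynonymous differences: 2.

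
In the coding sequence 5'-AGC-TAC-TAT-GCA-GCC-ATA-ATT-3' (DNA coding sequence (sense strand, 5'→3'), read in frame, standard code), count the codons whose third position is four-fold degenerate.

2

Codon 1 AGC (Ser): third position 2-fold.
Codon 2 TAC (Tyr): third position 2-fold.
Codon 3 TAT (Tyr): third position 2-fold.
Codon 4 GCA (Ala): third position 4-fold.
Codon 5 GCC (Ala): third position 4-fold.
Codon 6 ATA (Ile): third position 3-fold.
Codon 7 ATT (Ile): third position 3-fold.
Four-fold degenerate third positions: 2.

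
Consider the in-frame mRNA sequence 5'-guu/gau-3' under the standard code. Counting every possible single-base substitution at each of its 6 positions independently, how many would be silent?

Codon 1 (GUU, Val): 3 synonymous substitutions.
Codon 2 (GAU, Asp): 1 synonymous substitution.
Total: 3 + 1 = 4.

4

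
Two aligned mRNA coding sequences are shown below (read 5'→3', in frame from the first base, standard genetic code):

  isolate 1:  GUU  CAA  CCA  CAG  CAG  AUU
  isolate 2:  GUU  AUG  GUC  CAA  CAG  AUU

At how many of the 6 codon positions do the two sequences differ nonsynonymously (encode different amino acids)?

2

Codon 1: GUU Val / GUU Val — identical.
Codon 2: CAA Gln / AUG Met — nonsynonymous.
Codon 3: CCA Pro / GUC Val — nonsynonymous.
Codon 4: CAG Gln / CAA Gln — synonymous.
Codon 5: CAG Gln / CAG Gln — identical.
Codon 6: AUU Ile / AUU Ile — identical.
Nonsynonymous differences: 2.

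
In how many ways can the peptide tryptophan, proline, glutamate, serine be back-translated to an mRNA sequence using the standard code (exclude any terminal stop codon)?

Trp: 1 codon.
Pro: 4 codons.
Glu: 2 codons.
Ser: 6 codons.
1 × 4 × 2 × 6 = 48.

48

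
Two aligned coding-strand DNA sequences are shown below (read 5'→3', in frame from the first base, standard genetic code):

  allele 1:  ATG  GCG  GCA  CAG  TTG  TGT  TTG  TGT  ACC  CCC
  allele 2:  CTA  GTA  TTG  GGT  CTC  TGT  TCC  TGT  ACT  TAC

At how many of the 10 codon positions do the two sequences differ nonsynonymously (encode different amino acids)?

Codon 1: ATG Met / CTA Leu — nonsynonymous.
Codon 2: GCG Ala / GTA Val — nonsynonymous.
Codon 3: GCA Ala / TTG Leu — nonsynonymous.
Codon 4: CAG Gln / GGT Gly — nonsynonymous.
Codon 5: TTG Leu / CTC Leu — synonymous.
Codon 6: TGT Cys / TGT Cys — identical.
Codon 7: TTG Leu / TCC Ser — nonsynonymous.
Codon 8: TGT Cys / TGT Cys — identical.
Codon 9: ACC Thr / ACT Thr — synonymous.
Codon 10: CCC Pro / TAC Tyr — nonsynonymous.
Nonsynonymous differences: 6.

6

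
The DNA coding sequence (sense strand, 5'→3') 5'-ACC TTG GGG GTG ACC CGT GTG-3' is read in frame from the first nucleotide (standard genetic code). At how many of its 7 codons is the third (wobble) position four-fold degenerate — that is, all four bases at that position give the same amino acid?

Codon 1 ACC (Thr): third position 4-fold.
Codon 2 TTG (Leu): third position 2-fold.
Codon 3 GGG (Gly): third position 4-fold.
Codon 4 GTG (Val): third position 4-fold.
Codon 5 ACC (Thr): third position 4-fold.
Codon 6 CGT (Arg): third position 4-fold.
Codon 7 GTG (Val): third position 4-fold.
Four-fold degenerate third positions: 6.

6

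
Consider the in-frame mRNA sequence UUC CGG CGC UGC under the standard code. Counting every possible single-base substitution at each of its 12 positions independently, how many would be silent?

9

Codon 1 (UUC, Phe): 1 synonymous substitution.
Codon 2 (CGG, Arg): 4 synonymous substitutions.
Codon 3 (CGC, Arg): 3 synonymous substitutions.
Codon 4 (UGC, Cys): 1 synonymous substitution.
Total: 1 + 4 + 3 + 1 = 9.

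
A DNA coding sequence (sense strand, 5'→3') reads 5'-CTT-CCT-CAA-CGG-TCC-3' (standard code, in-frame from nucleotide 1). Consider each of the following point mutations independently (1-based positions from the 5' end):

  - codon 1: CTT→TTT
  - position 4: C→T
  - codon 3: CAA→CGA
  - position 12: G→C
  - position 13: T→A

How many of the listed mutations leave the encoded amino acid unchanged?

1

Codon 1: CTT (Leu) → TTT (Phe) — missense.
Codon 2: CCT (Pro) → TCT (Ser) — missense.
Codon 3: CAA (Gln) → CGA (Arg) — missense.
Codon 4: CGG (Arg) → CGC (Arg) — synonymous.
Codon 5: TCC (Ser) → ACC (Thr) — missense.
Synonymous: 1 of 5.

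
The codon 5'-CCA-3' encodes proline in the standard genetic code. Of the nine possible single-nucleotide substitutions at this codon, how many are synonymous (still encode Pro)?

Position 1: none → 0 synonymous.
Position 2: none → 0 synonymous.
Position 3: CCU, CCC, CCG → 3 synonymous.
Total: 0 + 0 + 3 = 3.

3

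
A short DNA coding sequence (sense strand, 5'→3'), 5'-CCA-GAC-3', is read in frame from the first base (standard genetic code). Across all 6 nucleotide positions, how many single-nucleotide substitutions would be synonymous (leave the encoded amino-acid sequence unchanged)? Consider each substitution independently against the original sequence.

Codon 1 (CCA, Pro): 3 synonymous substitutions.
Codon 2 (GAC, Asp): 1 synonymous substitution.
Total: 3 + 1 = 4.

4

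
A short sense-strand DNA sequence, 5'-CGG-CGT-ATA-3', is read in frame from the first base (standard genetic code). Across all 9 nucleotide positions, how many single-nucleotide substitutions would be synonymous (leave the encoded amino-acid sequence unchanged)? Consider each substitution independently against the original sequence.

9

Codon 1 (CGG, Arg): 4 synonymous substitutions.
Codon 2 (CGT, Arg): 3 synonymous substitutions.
Codon 3 (ATA, Ile): 2 synonymous substitutions.
Total: 4 + 3 + 2 = 9.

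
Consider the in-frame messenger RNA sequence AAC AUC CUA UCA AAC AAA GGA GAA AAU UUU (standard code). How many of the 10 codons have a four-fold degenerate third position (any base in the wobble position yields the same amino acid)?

Codon 1 AAC (Asn): third position 2-fold.
Codon 2 AUC (Ile): third position 3-fold.
Codon 3 CUA (Leu): third position 4-fold.
Codon 4 UCA (Ser): third position 4-fold.
Codon 5 AAC (Asn): third position 2-fold.
Codon 6 AAA (Lys): third position 2-fold.
Codon 7 GGA (Gly): third position 4-fold.
Codon 8 GAA (Glu): third position 2-fold.
Codon 9 AAU (Asn): third position 2-fold.
Codon 10 UUU (Phe): third position 2-fold.
Four-fold degenerate third positions: 3.

3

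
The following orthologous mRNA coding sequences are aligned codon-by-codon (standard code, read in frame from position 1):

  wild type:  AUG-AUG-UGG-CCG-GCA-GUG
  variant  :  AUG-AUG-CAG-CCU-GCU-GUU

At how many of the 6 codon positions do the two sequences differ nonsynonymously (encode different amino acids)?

Codon 1: AUG Met / AUG Met — identical.
Codon 2: AUG Met / AUG Met — identical.
Codon 3: UGG Trp / CAG Gln — nonsynonymous.
Codon 4: CCG Pro / CCU Pro — synonymous.
Codon 5: GCA Ala / GCU Ala — synonymous.
Codon 6: GUG Val / GUU Val — synonymous.
Nonsynonymous differences: 1.

1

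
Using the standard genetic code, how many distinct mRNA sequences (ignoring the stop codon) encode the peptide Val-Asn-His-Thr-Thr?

256

Val: 4 codons.
Asn: 2 codons.
His: 2 codons.
Thr: 4 codons.
Thr: 4 codons.
4 × 2 × 2 × 4 × 4 = 256.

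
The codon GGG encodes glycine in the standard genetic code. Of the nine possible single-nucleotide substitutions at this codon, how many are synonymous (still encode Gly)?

3

Position 1: none → 0 synonymous.
Position 2: none → 0 synonymous.
Position 3: GGU, GGC, GGA → 3 synonymous.
Total: 0 + 0 + 3 = 3.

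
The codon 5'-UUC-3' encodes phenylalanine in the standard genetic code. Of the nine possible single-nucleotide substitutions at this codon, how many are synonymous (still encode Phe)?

1

Position 1: none → 0 synonymous.
Position 2: none → 0 synonymous.
Position 3: UUU → 1 synonymous.
Total: 0 + 0 + 1 = 1.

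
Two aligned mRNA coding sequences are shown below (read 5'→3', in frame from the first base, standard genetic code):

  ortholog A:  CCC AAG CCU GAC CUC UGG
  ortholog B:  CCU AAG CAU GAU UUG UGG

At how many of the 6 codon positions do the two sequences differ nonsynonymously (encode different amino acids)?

Codon 1: CCC Pro / CCU Pro — synonymous.
Codon 2: AAG Lys / AAG Lys — identical.
Codon 3: CCU Pro / CAU His — nonsynonymous.
Codon 4: GAC Asp / GAU Asp — synonymous.
Codon 5: CUC Leu / UUG Leu — synonymous.
Codon 6: UGG Trp / UGG Trp — identical.
Nonsynonymous differences: 1.

1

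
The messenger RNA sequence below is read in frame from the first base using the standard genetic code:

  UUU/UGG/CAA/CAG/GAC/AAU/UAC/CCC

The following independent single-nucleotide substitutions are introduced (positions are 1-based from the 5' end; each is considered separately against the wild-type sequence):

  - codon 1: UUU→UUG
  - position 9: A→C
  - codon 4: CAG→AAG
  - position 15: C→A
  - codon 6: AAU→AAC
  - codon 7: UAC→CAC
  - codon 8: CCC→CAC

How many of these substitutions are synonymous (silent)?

Codon 1: UUU (Phe) → UUG (Leu) — missense.
Codon 3: CAA (Gln) → CAC (His) — missense.
Codon 4: CAG (Gln) → AAG (Lys) — missense.
Codon 5: GAC (Asp) → GAA (Glu) — missense.
Codon 6: AAU (Asn) → AAC (Asn) — synonymous.
Codon 7: UAC (Tyr) → CAC (His) — missense.
Codon 8: CCC (Pro) → CAC (His) — missense.
Synonymous: 1 of 7.

1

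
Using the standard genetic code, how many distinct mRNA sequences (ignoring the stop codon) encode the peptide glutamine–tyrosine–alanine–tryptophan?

16

Gln: 2 codons.
Tyr: 2 codons.
Ala: 4 codons.
Trp: 1 codon.
2 × 2 × 4 × 1 = 16.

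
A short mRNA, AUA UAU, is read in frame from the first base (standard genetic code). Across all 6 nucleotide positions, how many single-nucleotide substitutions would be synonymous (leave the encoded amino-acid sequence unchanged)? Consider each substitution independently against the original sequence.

Codon 1 (AUA, Ile): 2 synonymous substitutions.
Codon 2 (UAU, Tyr): 1 synonymous substitution.
Total: 2 + 1 = 3.

3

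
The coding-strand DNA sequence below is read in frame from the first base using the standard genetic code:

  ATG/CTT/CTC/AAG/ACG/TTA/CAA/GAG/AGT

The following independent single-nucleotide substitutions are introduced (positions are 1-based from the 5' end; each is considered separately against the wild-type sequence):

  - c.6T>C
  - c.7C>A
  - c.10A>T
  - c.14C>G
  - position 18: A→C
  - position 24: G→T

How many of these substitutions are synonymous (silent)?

Codon 2: CTT (Leu) → CTC (Leu) — synonymous.
Codon 3: CTC (Leu) → ATC (Ile) — missense.
Codon 4: AAG (Lys) → TAG (Stop) — nonsense.
Codon 5: ACG (Thr) → AGG (Arg) — missense.
Codon 6: TTA (Leu) → TTC (Phe) — missense.
Codon 8: GAG (Glu) → GAT (Asp) — missense.
Synonymous: 1 of 6.

1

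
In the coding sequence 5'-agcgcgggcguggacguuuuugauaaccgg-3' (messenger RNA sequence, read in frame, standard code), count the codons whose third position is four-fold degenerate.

Codon 1 AGC (Ser): third position 2-fold.
Codon 2 GCG (Ala): third position 4-fold.
Codon 3 GGC (Gly): third position 4-fold.
Codon 4 GUG (Val): third position 4-fold.
Codon 5 GAC (Asp): third position 2-fold.
Codon 6 GUU (Val): third position 4-fold.
Codon 7 UUU (Phe): third position 2-fold.
Codon 8 GAU (Asp): third position 2-fold.
Codon 9 AAC (Asn): third position 2-fold.
Codon 10 CGG (Arg): third position 4-fold.
Four-fold degenerate third positions: 5.

5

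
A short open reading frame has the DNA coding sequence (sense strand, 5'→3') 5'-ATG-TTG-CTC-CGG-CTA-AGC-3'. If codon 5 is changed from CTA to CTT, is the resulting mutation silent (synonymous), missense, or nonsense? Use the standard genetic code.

Position 15 falls in codon 5: CTA → Leu.
After the substitution the codon is CTT → Leu.
Both encode Leu, so the change is synonymous.

silent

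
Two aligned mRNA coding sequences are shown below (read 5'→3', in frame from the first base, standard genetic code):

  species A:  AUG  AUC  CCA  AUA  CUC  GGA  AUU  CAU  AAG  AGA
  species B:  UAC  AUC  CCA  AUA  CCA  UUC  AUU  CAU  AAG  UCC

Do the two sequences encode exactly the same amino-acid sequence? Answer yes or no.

Codon 1: AUG Met / UAC Tyr — nonsynonymous.
Codon 2: AUC Ile / AUC Ile — identical.
Codon 3: CCA Pro / CCA Pro — identical.
Codon 4: AUA Ile / AUA Ile — identical.
Codon 5: CUC Leu / CCA Pro — nonsynonymous.
Codon 6: GGA Gly / UUC Phe — nonsynonymous.
Codon 7: AUU Ile / AUU Ile — identical.
Codon 8: CAU His / CAU His — identical.
Codon 9: AAG Lys / AAG Lys — identical.
Codon 10: AGA Arg / UCC Ser — nonsynonymous.
Nonsynonymous differences: 4 → different protein.

no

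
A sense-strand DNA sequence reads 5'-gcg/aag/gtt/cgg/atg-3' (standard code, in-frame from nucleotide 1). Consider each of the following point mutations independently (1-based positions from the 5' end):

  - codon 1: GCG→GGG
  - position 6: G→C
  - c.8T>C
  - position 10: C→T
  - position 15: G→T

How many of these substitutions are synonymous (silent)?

Codon 1: GCG (Ala) → GGG (Gly) — missense.
Codon 2: AAG (Lys) → AAC (Asn) — missense.
Codon 3: GTT (Val) → GCT (Ala) — missense.
Codon 4: CGG (Arg) → TGG (Trp) — missense.
Codon 5: ATG (Met) → ATT (Ile) — missense.
Synonymous: 0 of 5.

0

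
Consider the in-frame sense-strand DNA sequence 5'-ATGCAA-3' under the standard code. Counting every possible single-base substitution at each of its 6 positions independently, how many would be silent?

Codon 1 (ATG, Met): 0 synonymous substitutions.
Codon 2 (CAA, Gln): 1 synonymous substitution.
Total: 0 + 1 = 1.

1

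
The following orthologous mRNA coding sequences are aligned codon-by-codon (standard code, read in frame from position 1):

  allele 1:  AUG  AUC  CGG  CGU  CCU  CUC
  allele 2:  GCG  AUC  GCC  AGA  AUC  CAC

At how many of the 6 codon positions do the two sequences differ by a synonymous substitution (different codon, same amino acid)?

Codon 1: AUG Met / GCG Ala — nonsynonymous.
Codon 2: AUC Ile / AUC Ile — identical.
Codon 3: CGG Arg / GCC Ala — nonsynonymous.
Codon 4: CGU Arg / AGA Arg — synonymous.
Codon 5: CCU Pro / AUC Ile — nonsynonymous.
Codon 6: CUC Leu / CAC His — nonsynonymous.
Synonymous differences: 1.

1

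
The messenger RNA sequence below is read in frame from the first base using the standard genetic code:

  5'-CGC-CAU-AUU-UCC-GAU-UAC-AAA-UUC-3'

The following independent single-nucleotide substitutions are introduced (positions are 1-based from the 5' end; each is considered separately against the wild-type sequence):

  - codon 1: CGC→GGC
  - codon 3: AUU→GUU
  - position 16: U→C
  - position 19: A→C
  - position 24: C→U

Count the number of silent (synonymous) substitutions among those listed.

Codon 1: CGC (Arg) → GGC (Gly) — missense.
Codon 3: AUU (Ile) → GUU (Val) — missense.
Codon 6: UAC (Tyr) → CAC (His) — missense.
Codon 7: AAA (Lys) → CAA (Gln) — missense.
Codon 8: UUC (Phe) → UUU (Phe) — synonymous.
Synonymous: 1 of 5.

1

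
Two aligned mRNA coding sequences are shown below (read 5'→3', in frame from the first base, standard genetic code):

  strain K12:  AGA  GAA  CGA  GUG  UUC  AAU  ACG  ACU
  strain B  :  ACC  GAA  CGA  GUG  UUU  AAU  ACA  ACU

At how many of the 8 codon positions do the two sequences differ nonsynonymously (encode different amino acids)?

Codon 1: AGA Arg / ACC Thr — nonsynonymous.
Codon 2: GAA Glu / GAA Glu — identical.
Codon 3: CGA Arg / CGA Arg — identical.
Codon 4: GUG Val / GUG Val — identical.
Codon 5: UUC Phe / UUU Phe — synonymous.
Codon 6: AAU Asn / AAU Asn — identical.
Codon 7: ACG Thr / ACA Thr — synonymous.
Codon 8: ACU Thr / ACU Thr — identical.
Nonsynonymous differences: 1.

1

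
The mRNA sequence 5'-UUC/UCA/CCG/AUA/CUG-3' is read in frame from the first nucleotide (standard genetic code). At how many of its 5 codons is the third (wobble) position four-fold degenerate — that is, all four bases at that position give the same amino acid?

Codon 1 UUC (Phe): third position 2-fold.
Codon 2 UCA (Ser): third position 4-fold.
Codon 3 CCG (Pro): third position 4-fold.
Codon 4 AUA (Ile): third position 3-fold.
Codon 5 CUG (Leu): third position 4-fold.
Four-fold degenerate third positions: 3.

3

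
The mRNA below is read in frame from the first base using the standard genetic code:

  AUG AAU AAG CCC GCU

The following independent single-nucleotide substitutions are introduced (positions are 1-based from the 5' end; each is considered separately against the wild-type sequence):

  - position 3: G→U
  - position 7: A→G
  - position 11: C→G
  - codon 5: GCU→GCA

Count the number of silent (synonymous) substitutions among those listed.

Codon 1: AUG (Met) → AUU (Ile) — missense.
Codon 3: AAG (Lys) → GAG (Glu) — missense.
Codon 4: CCC (Pro) → CGC (Arg) — missense.
Codon 5: GCU (Ala) → GCA (Ala) — synonymous.
Synonymous: 1 of 4.

1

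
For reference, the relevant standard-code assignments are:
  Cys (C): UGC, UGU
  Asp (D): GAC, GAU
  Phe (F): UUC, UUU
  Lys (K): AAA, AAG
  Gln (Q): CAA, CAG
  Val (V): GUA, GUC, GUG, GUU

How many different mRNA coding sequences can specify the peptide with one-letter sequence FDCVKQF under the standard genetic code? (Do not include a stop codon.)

Phe: 2 codons.
Asp: 2 codons.
Cys: 2 codons.
Val: 4 codons.
Lys: 2 codons.
Gln: 2 codons.
Phe: 2 codons.
2 × 2 × 2 × 4 × 2 × 2 × 2 = 256.

256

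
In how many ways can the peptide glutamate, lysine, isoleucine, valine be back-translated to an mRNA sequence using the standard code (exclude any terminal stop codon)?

Glu: 2 codons.
Lys: 2 codons.
Ile: 3 codons.
Val: 4 codons.
2 × 2 × 3 × 4 = 48.

48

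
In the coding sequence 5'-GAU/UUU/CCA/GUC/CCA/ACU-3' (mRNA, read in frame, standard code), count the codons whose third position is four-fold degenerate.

Codon 1 GAU (Asp): third position 2-fold.
Codon 2 UUU (Phe): third position 2-fold.
Codon 3 CCA (Pro): third position 4-fold.
Codon 4 GUC (Val): third position 4-fold.
Codon 5 CCA (Pro): third position 4-fold.
Codon 6 ACU (Thr): third position 4-fold.
Four-fold degenerate third positions: 4.

4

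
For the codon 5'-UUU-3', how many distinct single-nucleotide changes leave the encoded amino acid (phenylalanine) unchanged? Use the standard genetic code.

1

Position 1: none → 0 synonymous.
Position 2: none → 0 synonymous.
Position 3: UUC → 1 synonymous.
Total: 0 + 0 + 1 = 1.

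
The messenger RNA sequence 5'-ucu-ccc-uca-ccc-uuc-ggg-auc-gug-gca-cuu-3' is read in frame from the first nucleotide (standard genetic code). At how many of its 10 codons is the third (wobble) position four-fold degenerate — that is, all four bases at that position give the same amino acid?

Codon 1 UCU (Ser): third position 4-fold.
Codon 2 CCC (Pro): third position 4-fold.
Codon 3 UCA (Ser): third position 4-fold.
Codon 4 CCC (Pro): third position 4-fold.
Codon 5 UUC (Phe): third position 2-fold.
Codon 6 GGG (Gly): third position 4-fold.
Codon 7 AUC (Ile): third position 3-fold.
Codon 8 GUG (Val): third position 4-fold.
Codon 9 GCA (Ala): third position 4-fold.
Codon 10 CUU (Leu): third position 4-fold.
Four-fold degenerate third positions: 8.

8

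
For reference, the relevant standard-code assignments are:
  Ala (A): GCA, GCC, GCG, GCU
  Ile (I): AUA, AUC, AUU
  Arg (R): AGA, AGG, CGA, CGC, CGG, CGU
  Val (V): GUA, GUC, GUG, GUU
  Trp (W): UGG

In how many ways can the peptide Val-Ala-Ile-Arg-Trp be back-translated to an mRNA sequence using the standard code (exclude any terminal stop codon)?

Val: 4 codons.
Ala: 4 codons.
Ile: 3 codons.
Arg: 6 codons.
Trp: 1 codon.
4 × 4 × 3 × 6 × 1 = 288.

288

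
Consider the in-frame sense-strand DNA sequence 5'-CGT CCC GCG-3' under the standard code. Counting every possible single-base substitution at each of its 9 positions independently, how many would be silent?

Codon 1 (CGT, Arg): 3 synonymous substitutions.
Codon 2 (CCC, Pro): 3 synonymous substitutions.
Codon 3 (GCG, Ala): 3 synonymous substitutions.
Total: 3 + 3 + 3 = 9.

9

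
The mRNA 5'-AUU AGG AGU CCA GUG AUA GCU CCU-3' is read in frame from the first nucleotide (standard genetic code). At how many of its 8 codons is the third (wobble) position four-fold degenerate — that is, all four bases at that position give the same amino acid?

Codon 1 AUU (Ile): third position 3-fold.
Codon 2 AGG (Arg): third position 2-fold.
Codon 3 AGU (Ser): third position 2-fold.
Codon 4 CCA (Pro): third position 4-fold.
Codon 5 GUG (Val): third position 4-fold.
Codon 6 AUA (Ile): third position 3-fold.
Codon 7 GCU (Ala): third position 4-fold.
Codon 8 CCU (Pro): third position 4-fold.
Four-fold degenerate third positions: 4.

4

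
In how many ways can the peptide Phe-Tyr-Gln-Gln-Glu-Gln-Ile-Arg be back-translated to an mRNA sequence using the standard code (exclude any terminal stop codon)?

Phe: 2 codons.
Tyr: 2 codons.
Gln: 2 codons.
Gln: 2 codons.
Glu: 2 codons.
Gln: 2 codons.
Ile: 3 codons.
Arg: 6 codons.
2 × 2 × 2 × 2 × 2 × 2 × 3 × 6 = 1152.

1152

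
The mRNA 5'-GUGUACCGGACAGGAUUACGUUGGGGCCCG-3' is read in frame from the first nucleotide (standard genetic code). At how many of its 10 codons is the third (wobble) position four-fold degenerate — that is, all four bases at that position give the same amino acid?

Codon 1 GUG (Val): third position 4-fold.
Codon 2 UAC (Tyr): third position 2-fold.
Codon 3 CGG (Arg): third position 4-fold.
Codon 4 ACA (Thr): third position 4-fold.
Codon 5 GGA (Gly): third position 4-fold.
Codon 6 UUA (Leu): third position 2-fold.
Codon 7 CGU (Arg): third position 4-fold.
Codon 8 UGG (Trp): third position 1-fold.
Codon 9 GGC (Gly): third position 4-fold.
Codon 10 CCG (Pro): third position 4-fold.
Four-fold degenerate third positions: 7.

7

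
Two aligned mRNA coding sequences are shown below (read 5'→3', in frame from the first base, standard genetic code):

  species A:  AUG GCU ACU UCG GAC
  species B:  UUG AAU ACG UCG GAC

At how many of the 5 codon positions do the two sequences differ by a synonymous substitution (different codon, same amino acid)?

Codon 1: AUG Met / UUG Leu — nonsynonymous.
Codon 2: GCU Ala / AAU Asn — nonsynonymous.
Codon 3: ACU Thr / ACG Thr — synonymous.
Codon 4: UCG Ser / UCG Ser — identical.
Codon 5: GAC Asp / GAC Asp — identical.
Synonymous differences: 1.

1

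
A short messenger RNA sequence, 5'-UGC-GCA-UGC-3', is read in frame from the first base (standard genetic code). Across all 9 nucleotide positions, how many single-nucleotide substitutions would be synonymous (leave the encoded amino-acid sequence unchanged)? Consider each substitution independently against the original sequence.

5

Codon 1 (UGC, Cys): 1 synonymous substitution.
Codon 2 (GCA, Ala): 3 synonymous substitutions.
Codon 3 (UGC, Cys): 1 synonymous substitution.
Total: 1 + 3 + 1 = 5.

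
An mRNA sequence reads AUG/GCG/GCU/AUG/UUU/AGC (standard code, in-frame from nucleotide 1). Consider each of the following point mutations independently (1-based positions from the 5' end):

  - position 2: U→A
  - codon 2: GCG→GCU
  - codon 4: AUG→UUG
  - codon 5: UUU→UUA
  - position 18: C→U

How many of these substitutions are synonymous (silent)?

Codon 1: AUG (Met) → AAG (Lys) — missense.
Codon 2: GCG (Ala) → GCU (Ala) — synonymous.
Codon 4: AUG (Met) → UUG (Leu) — missense.
Codon 5: UUU (Phe) → UUA (Leu) — missense.
Codon 6: AGC (Ser) → AGU (Ser) — synonymous.
Synonymous: 2 of 5.

2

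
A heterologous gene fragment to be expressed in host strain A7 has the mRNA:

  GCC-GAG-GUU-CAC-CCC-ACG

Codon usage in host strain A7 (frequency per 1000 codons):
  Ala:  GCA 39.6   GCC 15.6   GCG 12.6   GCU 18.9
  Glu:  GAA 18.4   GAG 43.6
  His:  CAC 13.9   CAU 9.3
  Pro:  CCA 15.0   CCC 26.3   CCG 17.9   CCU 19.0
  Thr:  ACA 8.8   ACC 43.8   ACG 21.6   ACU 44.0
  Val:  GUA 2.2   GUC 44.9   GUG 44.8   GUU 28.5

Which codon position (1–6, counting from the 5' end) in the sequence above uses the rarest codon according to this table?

4

Codon 1 GCC (Ala): 15.6 per 1000.
Codon 2 GAG (Glu): 43.6 per 1000.
Codon 3 GUU (Val): 28.5 per 1000.
Codon 4 CAC (His): 13.9 per 1000.
Codon 5 CCC (Pro): 26.3 per 1000.
Codon 6 ACG (Thr): 21.6 per 1000.
Lowest frequency is 13.9 at codon 4.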